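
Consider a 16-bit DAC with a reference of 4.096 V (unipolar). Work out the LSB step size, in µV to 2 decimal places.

62.50 µV

Full-scale span = 4.096 V.
LSB = 4.096 / 2^16 = 4.096 / 65536 = 6.25e-05 V = 62.50 µV.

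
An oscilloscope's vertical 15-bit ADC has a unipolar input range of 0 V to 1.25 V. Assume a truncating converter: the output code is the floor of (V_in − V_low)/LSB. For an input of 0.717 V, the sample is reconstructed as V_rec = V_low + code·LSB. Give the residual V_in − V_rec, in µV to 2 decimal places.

LSB = 1.25/2^15 = 38.15 µV.
Scaled input = 18795.7248 LSBs, so code = 18795.
V_rec = 0 + 18795·3.8147e-05 = 0.71697235 V.
V_in − V_rec = 2.76489e-05 V = 27.65 µV.

27.65 µV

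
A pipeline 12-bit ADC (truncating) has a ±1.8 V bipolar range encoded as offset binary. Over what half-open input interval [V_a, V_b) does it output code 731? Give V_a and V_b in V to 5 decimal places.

[-1.15752 V, -1.15664 V)

LSB = 3.6/2^12 = 0.879 mV.
V_a = V_low + 731·LSB = -1.15752 V; V_b = V_low + 732·LSB = -1.15664 V.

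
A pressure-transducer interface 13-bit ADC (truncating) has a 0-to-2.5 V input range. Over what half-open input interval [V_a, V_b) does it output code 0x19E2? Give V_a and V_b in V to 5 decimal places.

LSB = 2.5/2^13 = 305.18 µV.
Code 0x19E2 = 6626 decimal.
V_a = V_low + 6626·LSB = 2.02209 V; V_b = V_low + 6627·LSB = 2.0224 V.

[2.02209 V, 2.02240 V)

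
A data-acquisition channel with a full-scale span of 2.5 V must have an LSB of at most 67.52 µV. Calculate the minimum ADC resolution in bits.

16 bits

Number of steps required ≥ 2.5 V / 67.52 µV = 37026.07.
Need 2^N ≥ 37026.07; 2^15 = 32768, 2^16 = 65536.
Minimum N = 16.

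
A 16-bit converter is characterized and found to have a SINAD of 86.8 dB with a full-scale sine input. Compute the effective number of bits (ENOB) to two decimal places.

ENOB = (SINAD − 1.76) / 6.02 = (86.8 − 1.76)/6.02 = 14.126.

14.13 bits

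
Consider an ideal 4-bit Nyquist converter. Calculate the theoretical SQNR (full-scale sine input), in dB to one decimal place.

25.8 dB

SNR ≈ 6.02·N + 1.76 dB = 6.02·4 + 1.76 = 25.84 dB.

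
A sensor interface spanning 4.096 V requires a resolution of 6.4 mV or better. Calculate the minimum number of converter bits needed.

Number of steps required ≥ 4.096 V / 6.4 mV = 640.00.
Need 2^N ≥ 640.00; 2^9 = 512, 2^10 = 1024.
Minimum N = 10.

10 bits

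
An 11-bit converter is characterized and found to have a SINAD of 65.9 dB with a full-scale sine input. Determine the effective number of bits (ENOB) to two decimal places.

10.65 bits

ENOB = (SINAD − 1.76) / 6.02 = (65.9 − 1.76)/6.02 = 10.654.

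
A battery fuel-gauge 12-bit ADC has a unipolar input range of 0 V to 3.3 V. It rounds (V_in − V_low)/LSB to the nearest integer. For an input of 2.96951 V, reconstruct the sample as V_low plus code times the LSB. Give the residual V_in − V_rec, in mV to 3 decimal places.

-0.168 mV

LSB = 3.3/2^12 = 0.806 mV.
(2.96951 − 0)/0.000805664 = 3685.7918; round gives code 3686.
V_rec = 0 + 3686·0.000805664 = 2.9696777 V.
V_in − V_rec = -0.000167734 V = -0.168 mV.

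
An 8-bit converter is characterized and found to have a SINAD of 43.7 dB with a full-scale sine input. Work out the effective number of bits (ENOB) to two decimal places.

6.97 bits

ENOB = (SINAD − 1.76) / 6.02 = (43.7 − 1.76)/6.02 = 6.967.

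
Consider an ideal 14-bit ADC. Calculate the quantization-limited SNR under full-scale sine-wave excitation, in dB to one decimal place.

86.0 dB

SNR ≈ 6.02·N + 1.76 dB = 6.02·14 + 1.76 = 86.04 dB.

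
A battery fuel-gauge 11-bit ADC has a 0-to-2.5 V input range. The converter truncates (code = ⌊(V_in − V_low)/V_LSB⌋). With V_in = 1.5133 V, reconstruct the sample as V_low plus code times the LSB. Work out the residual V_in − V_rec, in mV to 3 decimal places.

LSB = 2.5/2^11 = 1.221 mV.
(V_in − V_low)/LSB = (1.5133 − 0)/0.0012207 = 1239.6954 → code 1239 (floor).
Code 1239 maps back to 0 + 1239×0.0012207 V = 1.5124512 V.
Difference: 0.000848828 V → 0.849 mV.

0.849 mV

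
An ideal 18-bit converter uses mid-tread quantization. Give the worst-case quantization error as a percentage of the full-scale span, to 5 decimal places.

0.00019 %

Rounding → worst-case error = ½ LSB = V_FS/2^19, so 100/524288 = 0.000190735 % of full scale.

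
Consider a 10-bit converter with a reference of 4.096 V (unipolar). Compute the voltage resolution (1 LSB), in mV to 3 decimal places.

4.000 mV

Full-scale span = 4.096 V.
LSB = 4.096 / 2^10 = 4.096 / 1024 = 0.004 V = 4.000 mV.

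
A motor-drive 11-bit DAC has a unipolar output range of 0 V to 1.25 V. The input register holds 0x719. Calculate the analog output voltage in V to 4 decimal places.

1.1090 V

LSB = 1.25 V / 2^11 = 0.610 mV.
Code 0x719 = 1817 decimal.
V_out = 0 + 1817 × 0.000610352 V = 1.10901 V.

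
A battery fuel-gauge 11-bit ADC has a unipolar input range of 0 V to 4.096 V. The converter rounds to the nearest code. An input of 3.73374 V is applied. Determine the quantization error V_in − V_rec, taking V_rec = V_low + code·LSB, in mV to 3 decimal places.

Step size: 4.096 V ÷ 2^11 = 2.000 mV.
Scaled input = 1866.8700 LSBs, so code = 1867.
Reconstructed: 3.734 V.
Error = 3.73374 − 3.734 = -0.00026 V = -0.260 mV.

-0.260 mV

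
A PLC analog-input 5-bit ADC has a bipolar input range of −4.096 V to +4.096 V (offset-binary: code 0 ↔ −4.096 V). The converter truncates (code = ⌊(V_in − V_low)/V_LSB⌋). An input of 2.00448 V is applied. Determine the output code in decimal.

With 32 levels over 8.192 V, one step is 256.000 mV.
Input sits at 23.830 steps above V_low.
Floor → code 23.

code 23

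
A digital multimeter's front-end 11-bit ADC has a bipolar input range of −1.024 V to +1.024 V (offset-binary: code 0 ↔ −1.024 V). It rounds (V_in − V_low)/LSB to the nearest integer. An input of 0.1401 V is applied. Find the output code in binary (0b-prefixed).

code 0b10010001100 (decimal 1164)

LSB = 2.048 V / 2048 = 1.000 mV.
(0.1401 − (−1.024)) / 0.001 = 1164.100 LSBs.
So the output code is 1164.
In binary (0b-prefixed): 0b10010001100.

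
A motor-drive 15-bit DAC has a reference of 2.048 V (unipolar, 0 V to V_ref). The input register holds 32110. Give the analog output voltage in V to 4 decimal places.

LSB = 2.048 V / 2^15 = 62.50 µV.
V_out = 0 + 32110 × 6.25e-05 V = 2.00687 V.

2.0069 V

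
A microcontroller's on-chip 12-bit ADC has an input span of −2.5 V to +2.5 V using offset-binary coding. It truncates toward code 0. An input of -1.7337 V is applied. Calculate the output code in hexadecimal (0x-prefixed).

LSB = 5 V / 4096 = 1.221 mV.
Input sits at 627.753 steps above V_low.
So the output code is 627.
In hexadecimal (0x-prefixed): 0x273.

code 0x273 (decimal 627)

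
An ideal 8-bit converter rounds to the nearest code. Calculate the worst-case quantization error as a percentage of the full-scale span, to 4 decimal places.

Rounding → worst-case error = ½ LSB = V_FS/2^9, so 100/512 = 0.195312 % of full scale.

0.1953 %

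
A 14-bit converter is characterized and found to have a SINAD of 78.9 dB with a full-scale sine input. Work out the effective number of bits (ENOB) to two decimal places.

12.81 bits

ENOB = (SINAD − 1.76) / 6.02 = (78.9 − 1.76)/6.02 = 12.814.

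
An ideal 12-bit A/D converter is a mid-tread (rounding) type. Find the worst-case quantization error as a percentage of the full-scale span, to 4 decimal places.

Rounding → worst-case error = ½ LSB = V_FS/2^13, so 100/8192 = 0.012207 % of full scale.

0.0122 %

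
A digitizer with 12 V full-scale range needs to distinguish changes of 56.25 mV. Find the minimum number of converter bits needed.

Number of steps required ≥ 12 V / 56.25 mV = 213.33.
Need 2^N ≥ 213.33; 2^7 = 128, 2^8 = 256.
Minimum N = 8.

8 bits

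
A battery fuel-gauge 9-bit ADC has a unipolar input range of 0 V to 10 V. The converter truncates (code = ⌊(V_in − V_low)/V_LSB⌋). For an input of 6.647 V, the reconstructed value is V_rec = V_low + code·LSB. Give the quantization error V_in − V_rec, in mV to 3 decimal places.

LSB = 10/2^9 = 19.531 mV.
Scaled input = 340.3264 LSBs, so code = 340.
Reconstructed: 6.640625 V.
V_in − V_rec = 0.006375 V = 6.375 mV.

6.375 mV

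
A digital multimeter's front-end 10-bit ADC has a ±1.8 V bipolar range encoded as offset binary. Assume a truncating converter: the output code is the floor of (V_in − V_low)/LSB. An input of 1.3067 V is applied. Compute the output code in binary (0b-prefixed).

LSB = 3.6 V / 1024 = 3.516 mV.
Input sits at 883.684 steps above V_low.
So the output code is 883.
In binary (0b-prefixed): 0b1101110011.

code 0b1101110011 (decimal 883)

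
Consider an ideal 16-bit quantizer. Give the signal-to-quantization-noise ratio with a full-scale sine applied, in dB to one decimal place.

SNR ≈ 6.02·N + 1.76 dB = 6.02·16 + 1.76 = 98.08 dB.

98.1 dB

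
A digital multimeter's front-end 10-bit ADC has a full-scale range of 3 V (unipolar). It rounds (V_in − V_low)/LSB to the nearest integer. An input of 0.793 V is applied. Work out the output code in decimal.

code 271

Full-scale span = 3 V; LSB = 3/2^10 = 2.930 mV.
(V_in − V_low)/LSB = (0.793 − 0) / 0.00292969 = 270.677.
round(270.677) = 271.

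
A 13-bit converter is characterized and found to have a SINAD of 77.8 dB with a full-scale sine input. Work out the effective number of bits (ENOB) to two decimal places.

ENOB = (SINAD − 1.76) / 6.02 = (77.8 − 1.76)/6.02 = 12.631.

12.63 bits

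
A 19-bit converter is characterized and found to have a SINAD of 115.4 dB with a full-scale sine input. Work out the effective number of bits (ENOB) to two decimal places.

18.88 bits

ENOB = (SINAD − 1.76) / 6.02 = (115.4 − 1.76)/6.02 = 18.877.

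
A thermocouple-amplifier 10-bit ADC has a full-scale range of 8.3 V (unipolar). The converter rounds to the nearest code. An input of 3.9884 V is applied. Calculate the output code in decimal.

LSB = 8.3 V / 1024 = 8.105 mV.
(V_in − V_low)/LSB = (3.9884 − 0) / 0.00810547 = 492.063.
Round → code 492.

code 492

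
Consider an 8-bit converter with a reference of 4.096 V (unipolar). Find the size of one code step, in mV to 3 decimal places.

Full-scale span = 4.096 V.
LSB = 4.096 / 2^8 = 4.096 / 256 = 0.016 V = 16.000 mV.

16.000 mV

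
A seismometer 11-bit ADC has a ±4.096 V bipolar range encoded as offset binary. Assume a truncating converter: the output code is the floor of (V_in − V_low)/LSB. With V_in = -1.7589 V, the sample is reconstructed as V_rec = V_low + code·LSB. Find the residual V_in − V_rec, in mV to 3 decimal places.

One LSB is 8.192 V / 2048 = 4.000 mV.
Scaled input = 584.2750 LSBs, so code = 584.
Reconstructed: -1.76 V.
Error = -1.7589 − (−1.76) = 0.0011 V = 1.100 mV.

1.100 mV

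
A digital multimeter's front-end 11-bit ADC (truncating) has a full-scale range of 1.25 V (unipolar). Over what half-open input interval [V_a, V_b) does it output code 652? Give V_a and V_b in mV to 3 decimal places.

[397.949 mV, 398.560 mV)

LSB = 1.25/2^11 = 0.610 mV.
V_a = V_low + 652·LSB = 0.397949 V; V_b = V_low + 653·LSB = 0.39856 V.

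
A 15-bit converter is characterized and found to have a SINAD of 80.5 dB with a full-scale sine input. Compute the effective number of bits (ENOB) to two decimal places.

13.08 bits

ENOB = (SINAD − 1.76) / 6.02 = (80.5 − 1.76)/6.02 = 13.080.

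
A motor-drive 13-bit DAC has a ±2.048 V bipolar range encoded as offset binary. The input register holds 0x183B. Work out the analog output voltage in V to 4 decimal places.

LSB = 4.096 V / 2^13 = 0.500 mV.
Code 0x183B = 6203 decimal.
V_out = (−2.048) + 6203 × 0.0005 V = 1.0535 V.

1.0535 V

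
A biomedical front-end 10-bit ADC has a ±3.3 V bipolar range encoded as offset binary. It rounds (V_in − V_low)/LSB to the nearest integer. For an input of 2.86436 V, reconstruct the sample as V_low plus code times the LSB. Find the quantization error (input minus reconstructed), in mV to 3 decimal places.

Step size: 6.6 V ÷ 2^10 = 6.445 mV.
(2.86436 − (−3.3))/0.00644531 = 956.4098; round gives code 956.
Code 956 maps back to (−3.3) + 956×0.00644531 V = 2.8617188 V.
Difference: 0.00264125 V → 2.641 mV.

2.641 mV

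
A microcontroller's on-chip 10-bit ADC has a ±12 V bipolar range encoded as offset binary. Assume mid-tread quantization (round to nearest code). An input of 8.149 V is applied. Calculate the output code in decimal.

LSB = 24 V / 1024 = 23.438 mV.
(8.149 − (−12)) / 0.0234375 = 859.691 LSBs.
Round → code 860.

code 860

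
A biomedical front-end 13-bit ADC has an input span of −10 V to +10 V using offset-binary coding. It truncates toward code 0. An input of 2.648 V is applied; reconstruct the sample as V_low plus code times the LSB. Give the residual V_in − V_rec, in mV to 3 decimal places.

LSB = 20/2^13 = 2.441 mV.
(2.648 − (−10))/0.00244141 = 5180.6208; ⌊·⌋ gives code 5180.
Code 5180 maps back to (−10) + 5180×0.00244141 V = 2.6464844 V.
Difference: 0.00151563 V → 1.516 mV.

1.516 mV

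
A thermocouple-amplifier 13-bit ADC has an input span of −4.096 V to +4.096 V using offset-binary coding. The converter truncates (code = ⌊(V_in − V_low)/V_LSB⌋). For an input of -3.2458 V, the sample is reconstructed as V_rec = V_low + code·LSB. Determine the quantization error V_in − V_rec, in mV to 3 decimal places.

Step size: 8.192 V ÷ 2^13 = 1.000 mV.
(V_in − V_low)/LSB = (-3.2458 − (−4.096))/0.001 = 850.2000 → code 850 (floor).
Reconstructed: -3.246 V.
Difference: 0.0002 V → 0.200 mV.

0.200 mV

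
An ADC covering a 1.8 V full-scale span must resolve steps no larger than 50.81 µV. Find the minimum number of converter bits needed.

16 bits

Number of steps required ≥ 1.8 V / 50.81 µV = 35426.10.
Need 2^N ≥ 35426.10; 2^15 = 32768, 2^16 = 65536.
Minimum N = 16.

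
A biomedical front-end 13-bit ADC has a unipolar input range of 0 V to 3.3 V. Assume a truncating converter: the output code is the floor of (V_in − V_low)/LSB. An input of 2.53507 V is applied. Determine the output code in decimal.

code 6293

With 8192 levels over 3.3 V, one step is 402.83 µV.
(2.53507 − 0) / 0.000402832 = 6293.119 LSBs.
Floor → code 6293.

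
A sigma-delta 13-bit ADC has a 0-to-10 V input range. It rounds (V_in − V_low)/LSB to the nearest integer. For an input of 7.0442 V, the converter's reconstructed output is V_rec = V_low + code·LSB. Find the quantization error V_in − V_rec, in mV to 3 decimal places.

-0.478 mV

One LSB is 10 V / 8192 = 1.221 mV.
(7.0442 − 0)/0.0012207 = 5770.6086; round gives code 5771.
V_rec = 0 + 5771·0.0012207 = 7.0446777 V.
Difference: -0.000477734 V → -0.478 mV.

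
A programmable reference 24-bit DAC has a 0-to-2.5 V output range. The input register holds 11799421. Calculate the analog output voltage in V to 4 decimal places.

1.7583 V

LSB = 2.5 V / 2^24 = 0.15 µV.
V_out = 0 + 11799421 × 1.49012e-07 V = 1.75825 V.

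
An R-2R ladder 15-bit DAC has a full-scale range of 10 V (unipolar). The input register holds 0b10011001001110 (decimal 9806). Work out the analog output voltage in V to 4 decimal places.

2.9926 V

LSB = 10 V / 2^15 = 305.18 µV.
Code 0b10011001001110 = 9806 decimal.
V_out = 0 + 9806 × 0.000305176 V = 2.99255 V.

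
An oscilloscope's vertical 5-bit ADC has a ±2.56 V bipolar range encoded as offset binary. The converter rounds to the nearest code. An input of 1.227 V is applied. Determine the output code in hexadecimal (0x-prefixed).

LSB = 5.12 V / 32 = 160.000 mV.
(1.227 − (−2.56)) / 0.16 = 23.669 LSBs.
So the output code is 24.
In hexadecimal (0x-prefixed): 0x18.

code 0x18 (decimal 24)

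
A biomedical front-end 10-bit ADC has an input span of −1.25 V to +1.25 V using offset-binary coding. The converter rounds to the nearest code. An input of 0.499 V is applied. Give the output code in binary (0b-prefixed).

code 0b1011001100 (decimal 716)

With 1024 levels over 2.5 V, one step is 2.441 mV.
Input sits at 716.390 steps above V_low.
round(716.390) = 716.
In binary (0b-prefixed): 0b1011001100.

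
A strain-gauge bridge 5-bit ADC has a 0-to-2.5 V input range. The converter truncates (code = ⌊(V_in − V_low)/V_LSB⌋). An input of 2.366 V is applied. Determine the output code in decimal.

code 30

With 32 levels over 2.5 V, one step is 78.125 mV.
(V_in − V_low)/LSB = (2.366 − 0) / 0.078125 = 30.285.
⌊·⌋(30.285) = 30.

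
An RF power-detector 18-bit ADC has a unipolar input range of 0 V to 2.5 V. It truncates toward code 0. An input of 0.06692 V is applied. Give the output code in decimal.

With 262144 levels over 2.5 V, one step is 9.54 µV.
Input sits at 7017.071 steps above V_low.
Floor → code 7017.

code 7017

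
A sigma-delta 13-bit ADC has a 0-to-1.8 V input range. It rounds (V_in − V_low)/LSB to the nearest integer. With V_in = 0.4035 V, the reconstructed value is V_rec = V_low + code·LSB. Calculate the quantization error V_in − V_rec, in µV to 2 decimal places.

82.03 µV

LSB = 1.8/2^13 = 219.73 µV.
(0.4035 − 0)/0.000219727 = 1836.3733; round gives code 1836.
Reconstructed: 0.40341797 V.
V_in − V_rec = 8.20313e-05 V = 82.03 µV.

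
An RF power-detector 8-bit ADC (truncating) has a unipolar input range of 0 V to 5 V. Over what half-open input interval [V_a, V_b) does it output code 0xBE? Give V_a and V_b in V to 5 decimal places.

LSB = 5/2^8 = 19.531 mV.
Code 0xBE = 190 decimal.
V_a = V_low + 190·LSB = 3.71094 V; V_b = V_low + 191·LSB = 3.73047 V.

[3.71094 V, 3.73047 V)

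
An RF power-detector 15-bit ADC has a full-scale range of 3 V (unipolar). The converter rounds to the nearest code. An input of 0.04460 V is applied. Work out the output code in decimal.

LSB = 3 V / 32768 = 91.55 µV.
(V_in − V_low)/LSB = (0.04460 − 0) / 9.15527e-05 = 487.151.
Round → code 487.

code 487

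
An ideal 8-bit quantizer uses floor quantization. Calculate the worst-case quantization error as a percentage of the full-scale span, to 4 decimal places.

0.3906 %

Truncating → worst-case error = 1 LSB = V_FS/2^8, so 100/256 = 0.390625 % of full scale.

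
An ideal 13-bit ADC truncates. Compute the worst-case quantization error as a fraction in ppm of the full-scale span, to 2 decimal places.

Truncating → worst-case error = 1 LSB = V_FS/2^13, so 1e+06/8192 = 122.07 ppm of full scale.

122.07 ppm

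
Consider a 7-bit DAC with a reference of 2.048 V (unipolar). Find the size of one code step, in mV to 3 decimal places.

Full-scale span = 2.048 V.
LSB = 2.048 / 2^7 = 2.048 / 128 = 0.016 V = 16.000 mV.

16.000 mV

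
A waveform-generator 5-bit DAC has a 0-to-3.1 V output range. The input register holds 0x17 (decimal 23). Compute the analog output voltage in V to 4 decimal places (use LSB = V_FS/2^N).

LSB = 3.1 V / 2^5 = 96.875 mV.
Code 0x17 = 23 decimal.
V_out = 0 + 23 × 0.096875 V = 2.22812 V.

2.2281 V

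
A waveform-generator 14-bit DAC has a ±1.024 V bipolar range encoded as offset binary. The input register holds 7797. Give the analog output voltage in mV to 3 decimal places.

LSB = 2.048 V / 2^14 = 125.00 µV.
V_out = (−1.024) + 7797 × 0.000125 V = -0.049375 V.
= -49.375 mV.

-49.375 mV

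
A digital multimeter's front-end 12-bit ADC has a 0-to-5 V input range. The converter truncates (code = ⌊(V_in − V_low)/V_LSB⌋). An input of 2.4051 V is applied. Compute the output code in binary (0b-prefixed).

With 4096 levels over 5 V, one step is 1.221 mV.
Input sits at 1970.258 steps above V_low.
Floor → code 1970.
In binary (0b-prefixed): 0b11110110010.

code 0b11110110010 (decimal 1970)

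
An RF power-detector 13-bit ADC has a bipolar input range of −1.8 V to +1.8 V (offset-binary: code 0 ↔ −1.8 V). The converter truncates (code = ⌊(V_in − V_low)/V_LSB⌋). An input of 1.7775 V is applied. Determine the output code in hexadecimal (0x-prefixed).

code 0x1FCC (decimal 8140)

Full-scale span = 3.6 V; LSB = 3.6/2^13 = 439.45 µV.
(1.7775 − (−1.8)) / 0.000439453 = 8140.800 LSBs.
So the output code is 8140.
In hexadecimal (0x-prefixed): 0x1FCC.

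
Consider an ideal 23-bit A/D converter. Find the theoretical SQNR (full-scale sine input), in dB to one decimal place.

SNR ≈ 6.02·N + 1.76 dB = 6.02·23 + 1.76 = 140.22 dB.

140.2 dB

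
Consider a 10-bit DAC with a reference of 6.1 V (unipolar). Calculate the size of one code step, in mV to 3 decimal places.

Full-scale span = 6.1 V.
LSB = 6.1 / 2^10 = 6.1 / 1024 = 0.00595703 V = 5.957 mV.

5.957 mV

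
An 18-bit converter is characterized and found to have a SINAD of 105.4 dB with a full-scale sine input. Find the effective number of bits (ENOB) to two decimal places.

17.22 bits

ENOB = (SINAD − 1.76) / 6.02 = (105.4 − 1.76)/6.02 = 17.216.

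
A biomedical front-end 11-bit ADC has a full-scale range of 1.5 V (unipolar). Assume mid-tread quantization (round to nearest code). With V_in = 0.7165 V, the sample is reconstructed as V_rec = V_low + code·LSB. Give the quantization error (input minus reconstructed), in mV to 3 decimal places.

LSB = 1.5/2^11 = 0.732 mV.
(V_in − V_low)/LSB = (0.7165 − 0)/0.000732422 = 978.2613 → code 978 (round).
Code 978 maps back to 0 + 978×0.000732422 V = 0.71630859 V.
Difference: 0.000191406 V → 0.191 mV.

0.191 mV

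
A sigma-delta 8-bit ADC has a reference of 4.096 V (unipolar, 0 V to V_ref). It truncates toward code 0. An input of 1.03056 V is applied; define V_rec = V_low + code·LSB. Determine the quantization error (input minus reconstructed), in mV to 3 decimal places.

LSB = 4.096/2^8 = 16.000 mV.
(1.03056 − 0)/0.016 = 64.4100; ⌊·⌋ gives code 64.
V_rec = 0 + 64·0.016 = 1.024 V.
V_in − V_rec = 0.00656 V = 6.560 mV.

6.560 mV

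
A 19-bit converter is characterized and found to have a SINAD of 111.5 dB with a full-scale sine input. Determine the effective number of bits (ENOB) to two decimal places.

18.23 bits

ENOB = (SINAD − 1.76) / 6.02 = (111.5 − 1.76)/6.02 = 18.229.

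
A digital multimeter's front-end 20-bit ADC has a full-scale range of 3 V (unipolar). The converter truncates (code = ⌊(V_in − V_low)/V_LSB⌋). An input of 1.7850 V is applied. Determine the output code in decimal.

LSB = 3 V / 1048576 = 2.86 µV.
Input sits at 623902.720 steps above V_low.
⌊·⌋(623902.720) = 623902.

code 623902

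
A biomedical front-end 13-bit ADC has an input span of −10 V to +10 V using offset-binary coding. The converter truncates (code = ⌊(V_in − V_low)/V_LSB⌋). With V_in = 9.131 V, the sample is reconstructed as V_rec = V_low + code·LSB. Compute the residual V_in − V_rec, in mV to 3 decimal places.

Step size: 20 V ÷ 2^13 = 2.441 mV.
(V_in − V_low)/LSB = (9.131 − (−10))/0.00244141 = 7836.0576 → code 7836 (floor).
Code 7836 maps back to (−10) + 7836×0.00244141 V = 9.1308594 V.
V_in − V_rec = 0.000140625 V = 0.141 mV.

0.141 mV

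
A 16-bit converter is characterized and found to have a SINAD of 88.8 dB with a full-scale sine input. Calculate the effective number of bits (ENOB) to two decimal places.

14.46 bits

ENOB = (SINAD − 1.76) / 6.02 = (88.8 − 1.76)/6.02 = 14.458.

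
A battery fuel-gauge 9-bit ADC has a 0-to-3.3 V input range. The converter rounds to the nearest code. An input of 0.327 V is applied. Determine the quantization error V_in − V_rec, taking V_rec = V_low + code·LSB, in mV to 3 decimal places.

-1.711 mV

Step size: 3.3 V ÷ 2^9 = 6.445 mV.
(0.327 − 0)/0.00644531 = 50.7345; round gives code 51.
Code 51 maps back to 0 + 51×0.00644531 V = 0.32871094 V.
Difference: -0.00171094 V → -1.711 mV.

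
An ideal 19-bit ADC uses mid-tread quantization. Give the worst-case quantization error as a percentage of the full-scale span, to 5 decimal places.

Rounding → worst-case error = ½ LSB = V_FS/2^20, so 100/1048576 = 9.53674e-05 % of full scale.

0.00010 %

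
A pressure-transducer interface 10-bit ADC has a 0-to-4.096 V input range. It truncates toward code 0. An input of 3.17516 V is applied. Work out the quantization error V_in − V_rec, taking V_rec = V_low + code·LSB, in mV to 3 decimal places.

Step size: 4.096 V ÷ 2^10 = 4.000 mV.
(3.17516 − 0)/0.004 = 793.7900; ⌊·⌋ gives code 793.
Code 793 maps back to 0 + 793×0.004 V = 3.172 V.
Difference: 0.00316 V → 3.160 mV.

3.160 mV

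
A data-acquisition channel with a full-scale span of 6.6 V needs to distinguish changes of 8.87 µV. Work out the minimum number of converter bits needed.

20 bits

Number of steps required ≥ 6.6 V / 8.87 µV = 744081.17.
Need 2^N ≥ 744081.17; 2^19 = 524288, 2^20 = 1048576.
Minimum N = 20.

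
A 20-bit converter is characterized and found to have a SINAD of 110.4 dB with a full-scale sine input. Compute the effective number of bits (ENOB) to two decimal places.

18.05 bits

ENOB = (SINAD − 1.76) / 6.02 = (110.4 − 1.76)/6.02 = 18.047.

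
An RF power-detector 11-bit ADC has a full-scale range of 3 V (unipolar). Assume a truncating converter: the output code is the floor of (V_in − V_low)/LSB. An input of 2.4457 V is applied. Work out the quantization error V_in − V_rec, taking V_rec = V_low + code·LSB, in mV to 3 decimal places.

One LSB is 3 V / 2048 = 1.465 mV.
(2.4457 − 0)/0.00146484 = 1669.5979; ⌊·⌋ gives code 1669.
V_rec = 0 + 1669·0.00146484 = 2.4448242 V.
Difference: 0.000875781 V → 0.876 mV.

0.876 mV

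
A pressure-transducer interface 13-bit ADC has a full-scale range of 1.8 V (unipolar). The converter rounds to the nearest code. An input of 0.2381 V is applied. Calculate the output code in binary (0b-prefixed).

code 0b10000111100 (decimal 1084)

Full-scale span = 1.8 V; LSB = 1.8/2^13 = 219.73 µV.
(V_in − V_low)/LSB = (0.2381 − 0) / 0.000219727 = 1083.620.
Round → code 1084.
In binary (0b-prefixed): 0b10000111100.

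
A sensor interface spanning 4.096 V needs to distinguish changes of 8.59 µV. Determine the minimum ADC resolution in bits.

19 bits

Number of steps required ≥ 4.096 V / 8.59 µV = 476833.53.
Need 2^N ≥ 476833.53; 2^18 = 262144, 2^19 = 524288.
Minimum N = 19.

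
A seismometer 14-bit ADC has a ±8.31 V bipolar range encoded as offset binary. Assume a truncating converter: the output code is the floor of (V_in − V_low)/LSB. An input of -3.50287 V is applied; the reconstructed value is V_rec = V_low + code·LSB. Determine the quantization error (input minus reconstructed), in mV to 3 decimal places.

One LSB is 16.62 V / 16384 = 1.014 mV.
(V_in − V_low)/LSB = (-3.50287 − (−8.31))/0.0010144 = 4738.8699 → code 4738 (floor).
Code 4738 maps back to (−8.31) + 4738×0.0010144 V = -3.5037524 V.
Difference: 0.000882441 V → 0.882 mV.

0.882 mV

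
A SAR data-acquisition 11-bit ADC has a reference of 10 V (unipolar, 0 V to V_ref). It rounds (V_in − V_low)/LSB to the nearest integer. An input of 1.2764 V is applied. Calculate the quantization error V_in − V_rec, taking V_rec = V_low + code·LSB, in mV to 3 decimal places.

One LSB is 10 V / 2048 = 4.883 mV.
Scaled input = 261.4067 LSBs, so code = 261.
Reconstructed: 1.2744141 V.
V_in − V_rec = 0.00198594 V = 1.986 mV.

1.986 mV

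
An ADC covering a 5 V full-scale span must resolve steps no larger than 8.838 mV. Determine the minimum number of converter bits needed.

10 bits

Number of steps required ≥ 5 V / 8.838 mV = 565.74.
Need 2^N ≥ 565.74; 2^9 = 512, 2^10 = 1024.
Minimum N = 10.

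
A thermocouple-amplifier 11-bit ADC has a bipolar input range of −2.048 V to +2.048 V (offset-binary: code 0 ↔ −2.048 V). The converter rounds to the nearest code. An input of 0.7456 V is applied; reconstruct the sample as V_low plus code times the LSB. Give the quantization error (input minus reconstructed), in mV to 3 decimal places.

-0.400 mV

Step size: 4.096 V ÷ 2^11 = 2.000 mV.
Scaled input = 1396.8000 LSBs, so code = 1397.
V_rec = (−2.048) + 1397·0.002 = 0.746 V.
Error = 0.7456 − 0.746 = -0.0004 V = -0.400 mV.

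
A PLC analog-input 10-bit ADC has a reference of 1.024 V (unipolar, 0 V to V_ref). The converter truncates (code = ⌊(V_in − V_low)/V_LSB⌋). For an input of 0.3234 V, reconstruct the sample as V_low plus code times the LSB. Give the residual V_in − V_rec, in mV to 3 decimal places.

Step size: 1.024 V ÷ 2^10 = 1.000 mV.
(V_in − V_low)/LSB = (0.3234 − 0)/0.001 = 323.4000 → code 323 (floor).
Reconstructed: 0.323 V.
V_in − V_rec = 0.0004 V = 0.400 mV.

0.400 mV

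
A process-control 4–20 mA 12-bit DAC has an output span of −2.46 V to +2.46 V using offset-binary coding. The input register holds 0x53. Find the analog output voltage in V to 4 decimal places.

-2.3603 V

LSB = 4.92 V / 2^12 = 1.201 mV.
Code 0x53 = 83 decimal.
V_out = (−2.46) + 83 × 0.00120117 V = -2.3603 V.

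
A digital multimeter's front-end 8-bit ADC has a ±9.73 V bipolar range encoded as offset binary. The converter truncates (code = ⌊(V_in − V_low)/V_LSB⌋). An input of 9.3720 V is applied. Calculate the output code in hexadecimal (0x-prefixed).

With 256 levels over 19.46 V, one step is 76.016 mV.
(V_in − V_low)/LSB = (9.3720 − (−9.73)) / 0.0760156 = 251.290.
So the output code is 251.
In hexadecimal (0x-prefixed): 0xFB.

code 0xFB (decimal 251)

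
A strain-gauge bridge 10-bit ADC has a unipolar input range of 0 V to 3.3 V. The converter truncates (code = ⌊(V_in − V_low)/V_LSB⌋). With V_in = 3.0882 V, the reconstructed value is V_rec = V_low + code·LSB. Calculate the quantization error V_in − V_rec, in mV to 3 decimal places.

LSB = 3.3/2^10 = 3.223 mV.
(3.0882 − 0)/0.00322266 = 958.2778; ⌊·⌋ gives code 958.
Reconstructed: 3.0873047 V.
Difference: 0.000895312 V → 0.895 mV.

0.895 mV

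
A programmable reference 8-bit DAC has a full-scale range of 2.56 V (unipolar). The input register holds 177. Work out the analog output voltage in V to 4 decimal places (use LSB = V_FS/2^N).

LSB = 2.56 V / 2^8 = 10.000 mV.
V_out = 0 + 177 × 0.01 V = 1.77 V.

1.7700 V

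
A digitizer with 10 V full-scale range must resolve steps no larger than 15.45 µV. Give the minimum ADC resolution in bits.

Number of steps required ≥ 10 V / 15.45 µV = 647249.19.
Need 2^N ≥ 647249.19; 2^19 = 524288, 2^20 = 1048576.
Minimum N = 20.

20 bits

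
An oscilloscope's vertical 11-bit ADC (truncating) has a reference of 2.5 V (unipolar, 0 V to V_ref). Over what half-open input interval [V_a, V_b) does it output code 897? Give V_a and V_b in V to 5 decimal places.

LSB = 2.5/2^11 = 1.221 mV.
V_a = V_low + 897·LSB = 1.09497 V; V_b = V_low + 898·LSB = 1.09619 V.

[1.09497 V, 1.09619 V)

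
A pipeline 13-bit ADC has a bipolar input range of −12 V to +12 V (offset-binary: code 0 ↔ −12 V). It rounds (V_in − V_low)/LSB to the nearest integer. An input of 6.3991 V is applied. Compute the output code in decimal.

LSB = 24 V / 8192 = 2.930 mV.
Input sits at 6280.226 steps above V_low.
Round → code 6280.

code 6280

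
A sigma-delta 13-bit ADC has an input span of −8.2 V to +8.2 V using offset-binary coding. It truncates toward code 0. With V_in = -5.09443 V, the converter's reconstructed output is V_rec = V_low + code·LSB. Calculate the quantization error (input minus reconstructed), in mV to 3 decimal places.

0.541 mV

LSB = 16.4/2^13 = 2.002 mV.
(-5.09443 − (−8.2))/0.00200195 = 1551.2701; ⌊·⌋ gives code 1551.
Reconstructed: -5.0949707 V.
Difference: 0.000540703 V → 0.541 mV.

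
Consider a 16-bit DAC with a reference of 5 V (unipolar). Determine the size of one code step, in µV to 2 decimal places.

Full-scale span = 5 V.
LSB = 5 / 2^16 = 5 / 65536 = 7.62939e-05 V = 76.29 µV.

76.29 µV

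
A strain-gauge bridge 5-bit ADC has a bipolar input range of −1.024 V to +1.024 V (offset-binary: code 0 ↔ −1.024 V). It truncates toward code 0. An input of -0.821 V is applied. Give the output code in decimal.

code 3

LSB = 2.048 V / 32 = 64.000 mV.
(V_in − V_low)/LSB = (-0.821 − (−1.024)) / 0.064 = 3.172.
So the output code is 3.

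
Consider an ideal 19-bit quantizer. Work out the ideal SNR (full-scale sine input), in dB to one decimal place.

SNR ≈ 6.02·N + 1.76 dB = 6.02·19 + 1.76 = 116.14 dB.

116.1 dB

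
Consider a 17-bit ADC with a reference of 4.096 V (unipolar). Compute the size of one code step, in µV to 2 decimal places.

31.25 µV

Full-scale span = 4.096 V.
LSB = 4.096 / 2^17 = 4.096 / 131072 = 3.125e-05 V = 31.25 µV.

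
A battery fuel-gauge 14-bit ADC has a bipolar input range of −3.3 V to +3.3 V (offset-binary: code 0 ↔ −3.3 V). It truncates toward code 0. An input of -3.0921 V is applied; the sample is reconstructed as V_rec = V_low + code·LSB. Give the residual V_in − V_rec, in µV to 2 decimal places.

LSB = 6.6/2^14 = 402.83 µV.
(V_in − V_low)/LSB = (-3.0921 − (−3.3))/0.000402832 = 516.0960 → code 516 (floor).
V_rec = (−3.3) + 516·0.000402832 = -3.0921387 V.
Difference: 3.86719e-05 V → 38.67 µV.

38.67 µV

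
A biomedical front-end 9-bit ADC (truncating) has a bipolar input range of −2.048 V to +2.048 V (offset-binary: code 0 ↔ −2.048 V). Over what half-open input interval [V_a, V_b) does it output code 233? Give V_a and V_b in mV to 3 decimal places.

[-184.000 mV, -176.000 mV)

LSB = 4.096/2^9 = 8.000 mV.
V_a = V_low + 233·LSB = -0.184 V; V_b = V_low + 234·LSB = -0.176 V.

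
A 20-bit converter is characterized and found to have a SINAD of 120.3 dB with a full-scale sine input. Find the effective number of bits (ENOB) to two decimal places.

19.69 bits

ENOB = (SINAD − 1.76) / 6.02 = (120.3 − 1.76)/6.02 = 19.691.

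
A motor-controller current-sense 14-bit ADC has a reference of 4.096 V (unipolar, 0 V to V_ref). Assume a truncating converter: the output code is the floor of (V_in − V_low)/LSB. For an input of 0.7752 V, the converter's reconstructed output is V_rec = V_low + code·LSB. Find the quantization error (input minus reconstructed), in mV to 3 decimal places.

One LSB is 4.096 V / 16384 = 250.00 µV.
(0.7752 − 0)/0.00025 = 3100.8000; ⌊·⌋ gives code 3100.
Code 3100 maps back to 0 + 3100×0.00025 V = 0.775 V.
Difference: 0.0002 V → 0.200 mV.

0.200 mV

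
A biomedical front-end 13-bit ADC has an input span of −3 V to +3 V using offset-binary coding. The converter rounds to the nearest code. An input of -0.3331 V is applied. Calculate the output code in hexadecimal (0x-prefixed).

With 8192 levels over 6 V, one step is 0.732 mV.
Input sits at 3641.207 steps above V_low.
Round → code 3641.
In hexadecimal (0x-prefixed): 0xE39.

code 0xE39 (decimal 3641)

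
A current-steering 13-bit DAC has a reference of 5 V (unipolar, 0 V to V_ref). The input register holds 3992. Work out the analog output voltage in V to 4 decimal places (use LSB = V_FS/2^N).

LSB = 5 V / 2^13 = 0.610 mV.
V_out = 0 + 3992 × 0.000610352 V = 2.43652 V.

2.4365 V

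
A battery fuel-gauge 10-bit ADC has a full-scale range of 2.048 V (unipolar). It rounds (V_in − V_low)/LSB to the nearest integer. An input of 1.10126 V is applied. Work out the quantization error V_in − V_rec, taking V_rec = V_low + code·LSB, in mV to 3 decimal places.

One LSB is 2.048 V / 1024 = 2.000 mV.
(V_in − V_low)/LSB = (1.10126 − 0)/0.002 = 550.6300 → code 551 (round).
Reconstructed: 1.102 V.
V_in − V_rec = -0.00074 V = -0.740 mV.

-0.740 mV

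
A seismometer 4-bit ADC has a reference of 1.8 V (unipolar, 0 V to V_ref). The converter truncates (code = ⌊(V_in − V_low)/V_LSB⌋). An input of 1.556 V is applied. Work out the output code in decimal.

LSB = 1.8 V / 16 = 112.500 mV.
(1.556 − 0) / 0.1125 = 13.831 LSBs.
Floor → code 13.

code 13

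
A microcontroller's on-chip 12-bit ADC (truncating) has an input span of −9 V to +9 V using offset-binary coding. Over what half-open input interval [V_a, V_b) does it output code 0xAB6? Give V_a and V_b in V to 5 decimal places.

LSB = 18/2^12 = 4.395 mV.
Code 0xAB6 = 2742 decimal.
V_a = V_low + 2742·LSB = 3.0498 V; V_b = V_low + 2743·LSB = 3.0542 V.

[3.04980 V, 3.05420 V)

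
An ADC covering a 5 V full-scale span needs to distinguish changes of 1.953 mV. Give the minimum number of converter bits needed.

12 bits

Number of steps required ≥ 5 V / 1.953 mV = 2560.16.
Need 2^N ≥ 2560.16; 2^11 = 2048, 2^12 = 4096.
Minimum N = 12.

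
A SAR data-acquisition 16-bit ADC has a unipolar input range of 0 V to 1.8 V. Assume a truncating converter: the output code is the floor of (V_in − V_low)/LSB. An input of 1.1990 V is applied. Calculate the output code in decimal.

code 43654

Full-scale span = 1.8 V; LSB = 1.8/2^16 = 27.47 µV.
(1.1990 − 0) / 2.74658e-05 = 43654.258 LSBs.
Floor → code 43654.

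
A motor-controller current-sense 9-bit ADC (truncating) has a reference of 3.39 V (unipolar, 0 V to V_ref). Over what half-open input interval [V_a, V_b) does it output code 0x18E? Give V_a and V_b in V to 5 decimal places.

[2.63520 V, 2.64182 V)

LSB = 3.39/2^9 = 6.621 mV.
Code 0x18E = 398 decimal.
V_a = V_low + 398·LSB = 2.6352 V; V_b = V_low + 399·LSB = 2.64182 V.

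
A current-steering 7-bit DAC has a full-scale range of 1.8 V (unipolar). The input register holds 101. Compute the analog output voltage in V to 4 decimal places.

1.4203 V

LSB = 1.8 V / 2^7 = 14.062 mV.
V_out = 0 + 101 × 0.0140625 V = 1.42031 V.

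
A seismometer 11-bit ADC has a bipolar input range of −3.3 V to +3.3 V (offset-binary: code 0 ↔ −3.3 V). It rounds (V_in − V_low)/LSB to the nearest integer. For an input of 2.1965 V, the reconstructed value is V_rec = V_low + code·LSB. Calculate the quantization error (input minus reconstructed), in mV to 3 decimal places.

-1.352 mV

One LSB is 6.6 V / 2048 = 3.223 mV.
(2.1965 − (−3.3))/0.00322266 = 1705.5806; round gives code 1706.
Reconstructed: 2.1978516 V.
Error = 2.1965 − 2.1978516 = -0.00135156 V = -1.352 mV.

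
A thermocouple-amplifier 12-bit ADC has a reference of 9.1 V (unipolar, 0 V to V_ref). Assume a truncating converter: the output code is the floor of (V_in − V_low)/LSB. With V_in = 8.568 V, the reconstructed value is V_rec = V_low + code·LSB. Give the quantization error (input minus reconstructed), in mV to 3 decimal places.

LSB = 9.1/2^12 = 2.222 mV.
(V_in − V_low)/LSB = (8.568 − 0)/0.00222168 = 3856.5415 → code 3856 (floor).
Code 3856 maps back to 0 + 3856×0.00222168 V = 8.5667969 V.
V_in − V_rec = 0.00120312 V = 1.203 mV.

1.203 mV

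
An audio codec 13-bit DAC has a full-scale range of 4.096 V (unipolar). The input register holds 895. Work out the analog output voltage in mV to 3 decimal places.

447.500 mV

LSB = 4.096 V / 2^13 = 0.500 mV.
V_out = 0 + 895 × 0.0005 V = 0.4475 V.
= 447.500 mV.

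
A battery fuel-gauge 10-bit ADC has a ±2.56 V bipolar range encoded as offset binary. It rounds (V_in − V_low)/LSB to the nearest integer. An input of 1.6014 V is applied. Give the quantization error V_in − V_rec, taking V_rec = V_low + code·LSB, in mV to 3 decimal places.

1.400 mV

Step size: 5.12 V ÷ 2^10 = 5.000 mV.
(1.6014 − (−2.56))/0.005 = 832.2800; round gives code 832.
Reconstructed: 1.6 V.
V_in − V_rec = 0.0014 V = 1.400 mV.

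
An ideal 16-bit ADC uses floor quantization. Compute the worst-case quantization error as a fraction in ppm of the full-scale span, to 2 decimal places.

15.26 ppm

Truncating → worst-case error = 1 LSB = V_FS/2^16, so 1e+06/65536 = 15.2588 ppm of full scale.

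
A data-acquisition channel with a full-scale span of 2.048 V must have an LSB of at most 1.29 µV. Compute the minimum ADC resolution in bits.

Number of steps required ≥ 2.048 V / 1.29 µV = 1587596.90.
Need 2^N ≥ 1587596.90; 2^20 = 1048576, 2^21 = 2097152.
Minimum N = 21.

21 bits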